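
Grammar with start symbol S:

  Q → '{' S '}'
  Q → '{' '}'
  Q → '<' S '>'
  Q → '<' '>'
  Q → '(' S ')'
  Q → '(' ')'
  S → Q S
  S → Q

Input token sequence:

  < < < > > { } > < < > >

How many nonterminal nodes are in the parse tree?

[S [Q < [S [Q < [S [Q < >]] >] [S [Q { }]]] >] [S [Q < [S [Q < >]] >]]]

12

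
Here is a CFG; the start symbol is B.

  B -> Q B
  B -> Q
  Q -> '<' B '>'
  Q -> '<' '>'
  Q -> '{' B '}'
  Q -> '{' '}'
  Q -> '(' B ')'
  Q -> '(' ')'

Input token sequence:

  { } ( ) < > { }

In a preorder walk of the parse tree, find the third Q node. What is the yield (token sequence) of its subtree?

[B [Q { }] [B [Q ( )] [B [Q < >] [B [Q { }]]]]]

< >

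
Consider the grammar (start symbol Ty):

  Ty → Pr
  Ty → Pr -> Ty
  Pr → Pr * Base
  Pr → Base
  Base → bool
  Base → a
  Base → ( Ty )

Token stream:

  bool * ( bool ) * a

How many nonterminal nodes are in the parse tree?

10

[Ty [Pr [Pr [Pr [Base bool]] * [Base ( [Ty [Pr [Base bool]]] )]] * [Base a]]]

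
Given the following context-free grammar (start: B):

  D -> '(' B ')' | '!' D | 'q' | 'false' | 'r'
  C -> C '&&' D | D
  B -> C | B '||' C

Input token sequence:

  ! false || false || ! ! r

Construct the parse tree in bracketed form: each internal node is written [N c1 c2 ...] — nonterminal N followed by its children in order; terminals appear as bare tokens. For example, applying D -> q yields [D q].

B
B || C
B || C || C
C || C || C
D || C || C
! D || C || C
! false || C || C
! false || D || C
! false || false || C
! false || false || D
! false || false || ! D
! false || false || ! ! D
! false || false || ! ! r

[B [B [B [C [D ! [D false]]]] || [C [D false]]] || [C [D ! [D ! [D r]]]]]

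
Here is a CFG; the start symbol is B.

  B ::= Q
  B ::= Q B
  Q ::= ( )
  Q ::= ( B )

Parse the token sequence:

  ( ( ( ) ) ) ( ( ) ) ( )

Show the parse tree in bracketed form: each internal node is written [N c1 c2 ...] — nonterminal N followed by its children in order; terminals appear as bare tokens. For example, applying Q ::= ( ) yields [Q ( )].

B
Q B
( B ) B
( Q ) B
( ( B ) ) B
( ( Q ) ) B
( ( ( ) ) ) B
( ( ( ) ) ) Q B
( ( ( ) ) ) ( B ) B
( ( ( ) ) ) ( Q ) B
( ( ( ) ) ) ( ( ) ) B
( ( ( ) ) ) ( ( ) ) Q
( ( ( ) ) ) ( ( ) ) ( )

[B [Q ( [B [Q ( [B [Q ( )]] )]] )] [B [Q ( [B [Q ( )]] )] [B [Q ( )]]]]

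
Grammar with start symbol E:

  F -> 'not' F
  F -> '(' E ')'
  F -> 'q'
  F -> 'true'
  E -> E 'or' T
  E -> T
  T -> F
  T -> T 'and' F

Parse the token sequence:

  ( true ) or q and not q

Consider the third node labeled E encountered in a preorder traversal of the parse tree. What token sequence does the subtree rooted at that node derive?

true

[E [E [T [F ( [E [T [F true]]] )]]] or [T [T [F q]] and [F not [F q]]]]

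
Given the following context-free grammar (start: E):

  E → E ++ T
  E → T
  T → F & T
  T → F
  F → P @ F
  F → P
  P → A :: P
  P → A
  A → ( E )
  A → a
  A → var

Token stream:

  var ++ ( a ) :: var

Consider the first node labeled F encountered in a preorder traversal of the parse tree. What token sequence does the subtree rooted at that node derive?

var

[E [E [T [F [P [A var]]]]] ++ [T [F [P [A ( [E [T [F [P [A a]]]]] )] :: [P [A var]]]]]]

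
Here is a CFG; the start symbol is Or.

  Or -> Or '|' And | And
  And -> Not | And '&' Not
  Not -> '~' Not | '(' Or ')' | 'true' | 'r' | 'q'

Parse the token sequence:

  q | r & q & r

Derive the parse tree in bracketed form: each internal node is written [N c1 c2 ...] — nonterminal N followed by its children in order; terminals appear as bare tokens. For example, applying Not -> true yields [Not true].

Or
Or | And
And | And
Not | And
q | And
q | And & Not
q | And & Not & Not
q | Not & Not & Not
q | r & Not & Not
q | r & q & Not
q | r & q & r

[Or [Or [And [Not q]]] | [And [And [And [Not r]] & [Not q]] & [Not r]]]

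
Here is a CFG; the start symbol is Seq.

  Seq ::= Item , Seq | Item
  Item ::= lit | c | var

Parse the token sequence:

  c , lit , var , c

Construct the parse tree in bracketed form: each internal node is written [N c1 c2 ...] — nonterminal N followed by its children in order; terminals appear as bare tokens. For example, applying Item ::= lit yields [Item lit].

Seq
Item , Seq
c , Seq
c , Item , Seq
c , lit , Seq
c , lit , Item , Seq
c , lit , var , Seq
c , lit , var , Item
c , lit , var , c

[Seq [Item c] , [Seq [Item lit] , [Seq [Item var] , [Seq [Item c]]]]]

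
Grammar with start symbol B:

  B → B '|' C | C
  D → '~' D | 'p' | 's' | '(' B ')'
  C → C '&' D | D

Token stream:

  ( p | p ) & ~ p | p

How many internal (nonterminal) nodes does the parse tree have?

[B [B [C [C [D ( [B [B [C [D p]]] | [C [D p]]] )]] & [D ~ [D p]]]] | [C [D p]]]

15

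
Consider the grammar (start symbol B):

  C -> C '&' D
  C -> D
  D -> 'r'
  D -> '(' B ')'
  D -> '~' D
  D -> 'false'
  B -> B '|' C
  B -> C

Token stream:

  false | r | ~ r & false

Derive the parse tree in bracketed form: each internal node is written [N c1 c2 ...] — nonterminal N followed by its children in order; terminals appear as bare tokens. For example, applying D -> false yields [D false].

B
B | C
B | C | C
C | C | C
D | C | C
false | C | C
false | D | C
false | r | C
false | r | C & D
false | r | D & D
false | r | ~ D & D
false | r | ~ r & D
false | r | ~ r & false

[B [B [B [C [D false]]] | [C [D r]]] | [C [C [D ~ [D r]]] & [D false]]]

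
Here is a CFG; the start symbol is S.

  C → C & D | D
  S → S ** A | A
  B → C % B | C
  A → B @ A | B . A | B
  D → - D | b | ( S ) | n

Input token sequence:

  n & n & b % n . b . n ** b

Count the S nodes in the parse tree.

[S [S [A [B [C [C [C [D n]] & [D n]] & [D b]] % [B [C [D n]]]] . [A [B [C [D b]]] . [A [B [C [D n]]]]]]] ** [A [B [C [D b]]]]]

2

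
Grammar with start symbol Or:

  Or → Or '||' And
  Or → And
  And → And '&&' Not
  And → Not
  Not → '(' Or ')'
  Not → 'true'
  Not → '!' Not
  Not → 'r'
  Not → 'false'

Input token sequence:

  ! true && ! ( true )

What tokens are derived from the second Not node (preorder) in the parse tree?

true

[Or [And [And [Not ! [Not true]]] && [Not ! [Not ( [Or [And [Not true]]] )]]]]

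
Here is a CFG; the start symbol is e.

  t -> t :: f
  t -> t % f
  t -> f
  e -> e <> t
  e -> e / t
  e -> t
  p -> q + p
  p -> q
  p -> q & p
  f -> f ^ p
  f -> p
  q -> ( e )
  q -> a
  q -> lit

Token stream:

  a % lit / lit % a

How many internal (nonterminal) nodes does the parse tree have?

18

[e [e [t [t [f [p [q a]]]] % [f [p [q lit]]]]] / [t [t [f [p [q lit]]]] % [f [p [q a]]]]]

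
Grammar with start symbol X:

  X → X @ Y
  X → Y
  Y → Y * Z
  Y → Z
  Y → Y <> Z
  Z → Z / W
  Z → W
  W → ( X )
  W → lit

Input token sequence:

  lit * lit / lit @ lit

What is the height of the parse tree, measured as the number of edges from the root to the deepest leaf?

[X [X [Y [Y [Z [W lit]]] * [Z [Z [W lit]] / [W lit]]]] @ [Y [Z [W lit]]]]

6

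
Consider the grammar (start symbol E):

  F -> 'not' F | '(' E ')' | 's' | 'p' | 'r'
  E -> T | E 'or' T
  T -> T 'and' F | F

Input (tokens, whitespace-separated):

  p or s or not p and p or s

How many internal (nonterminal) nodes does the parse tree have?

15

[E [E [E [E [T [F p]]] or [T [F s]]] or [T [T [F not [F p]]] and [F p]]] or [T [F s]]]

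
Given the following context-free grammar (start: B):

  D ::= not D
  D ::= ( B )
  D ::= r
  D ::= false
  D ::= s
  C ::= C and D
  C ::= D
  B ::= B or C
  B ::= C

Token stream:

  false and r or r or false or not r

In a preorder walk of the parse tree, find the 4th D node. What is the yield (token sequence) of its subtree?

[B [B [B [B [C [C [D false]] and [D r]]] or [C [D r]]] or [C [D false]]] or [C [D not [D r]]]]

false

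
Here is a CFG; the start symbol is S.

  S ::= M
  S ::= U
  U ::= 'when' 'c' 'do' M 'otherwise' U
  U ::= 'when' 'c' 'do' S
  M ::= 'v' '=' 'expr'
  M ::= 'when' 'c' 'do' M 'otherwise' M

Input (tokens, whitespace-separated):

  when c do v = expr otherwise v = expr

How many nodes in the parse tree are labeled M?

3

[S [M when c do [M v = expr] otherwise [M v = expr]]]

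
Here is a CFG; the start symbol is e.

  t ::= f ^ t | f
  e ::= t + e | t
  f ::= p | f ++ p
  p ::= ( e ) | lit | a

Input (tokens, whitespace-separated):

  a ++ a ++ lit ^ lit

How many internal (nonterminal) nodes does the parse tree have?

[e [t [f [f [f [p a]] ++ [p a]] ++ [p lit]] ^ [t [f [p lit]]]]]

11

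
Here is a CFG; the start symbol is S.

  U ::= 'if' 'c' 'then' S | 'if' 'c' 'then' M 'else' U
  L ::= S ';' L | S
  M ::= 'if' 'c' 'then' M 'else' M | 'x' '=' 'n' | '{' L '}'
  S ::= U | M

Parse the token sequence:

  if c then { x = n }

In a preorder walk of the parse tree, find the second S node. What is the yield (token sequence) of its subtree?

[S [U if c then [S [M { [L [S [M x = n]]] }]]]]

{ x = n }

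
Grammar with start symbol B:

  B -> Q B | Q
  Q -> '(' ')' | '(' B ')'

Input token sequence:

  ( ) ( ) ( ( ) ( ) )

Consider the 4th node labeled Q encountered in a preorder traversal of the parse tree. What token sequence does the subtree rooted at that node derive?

( )

[B [Q ( )] [B [Q ( )] [B [Q ( [B [Q ( )] [B [Q ( )]]] )]]]]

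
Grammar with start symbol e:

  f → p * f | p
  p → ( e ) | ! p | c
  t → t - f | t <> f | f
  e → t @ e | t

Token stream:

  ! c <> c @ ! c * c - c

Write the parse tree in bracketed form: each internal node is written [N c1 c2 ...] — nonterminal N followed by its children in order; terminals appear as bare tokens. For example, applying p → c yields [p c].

[e [t [t [f [p ! [p c]]]] <> [f [p c]]] @ [e [t [t [f [p ! [p c]] * [f [p c]]]] - [f [p c]]]]]

e
t @ e
t <> f @ e
f <> f @ e
p <> f @ e
! p <> f @ e
! c <> f @ e
! c <> p @ e
! c <> c @ e
! c <> c @ t
! c <> c @ t - f
! c <> c @ f - f
! c <> c @ p * f - f
! c <> c @ ! p * f - f
! c <> c @ ! c * f - f
! c <> c @ ! c * p - f
! c <> c @ ! c * c - f
! c <> c @ ! c * c - p
! c <> c @ ! c * c - c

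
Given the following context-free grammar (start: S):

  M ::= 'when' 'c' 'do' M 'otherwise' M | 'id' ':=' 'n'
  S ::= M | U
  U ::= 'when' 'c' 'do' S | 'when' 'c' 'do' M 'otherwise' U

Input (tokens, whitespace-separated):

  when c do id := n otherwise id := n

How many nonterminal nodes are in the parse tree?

4

[S [M when c do [M id := n] otherwise [M id := n]]]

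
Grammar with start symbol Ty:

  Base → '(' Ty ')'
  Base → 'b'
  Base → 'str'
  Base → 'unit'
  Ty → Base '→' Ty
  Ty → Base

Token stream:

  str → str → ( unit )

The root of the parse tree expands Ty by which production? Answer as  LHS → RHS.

Ty → Base '→' Ty

[Ty [Base str] → [Ty [Base str] → [Ty [Base ( [Ty [Base unit]] )]]]]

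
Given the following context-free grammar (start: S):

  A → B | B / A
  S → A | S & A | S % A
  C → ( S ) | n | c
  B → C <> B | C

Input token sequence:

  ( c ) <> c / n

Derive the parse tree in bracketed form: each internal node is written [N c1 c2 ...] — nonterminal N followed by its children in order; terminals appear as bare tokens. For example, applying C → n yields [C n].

[S [A [B [C ( [S [A [B [C c]]]] )] <> [B [C c]]] / [A [B [C n]]]]]

S
A
B / A
C <> B / A
( S ) <> B / A
( A ) <> B / A
( B ) <> B / A
( C ) <> B / A
( c ) <> B / A
( c ) <> C / A
( c ) <> c / A
( c ) <> c / B
( c ) <> c / C
( c ) <> c / n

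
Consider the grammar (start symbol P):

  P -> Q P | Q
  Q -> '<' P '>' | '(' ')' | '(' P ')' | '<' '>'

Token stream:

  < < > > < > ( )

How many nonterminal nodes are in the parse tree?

[P [Q < [P [Q < >]] >] [P [Q < >] [P [Q ( )]]]]

8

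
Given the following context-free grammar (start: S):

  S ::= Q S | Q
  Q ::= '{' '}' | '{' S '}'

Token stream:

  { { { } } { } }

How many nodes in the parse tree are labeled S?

4

[S [Q { [S [Q { [S [Q { }]] }] [S [Q { }]]] }]]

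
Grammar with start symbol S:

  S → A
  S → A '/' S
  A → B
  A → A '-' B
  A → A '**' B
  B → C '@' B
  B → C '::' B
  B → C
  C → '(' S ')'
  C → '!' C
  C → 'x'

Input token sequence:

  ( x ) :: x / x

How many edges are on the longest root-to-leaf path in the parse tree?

[S [A [B [C ( [S [A [B [C x]]]] )] :: [B [C x]]]] / [S [A [B [C x]]]]]

8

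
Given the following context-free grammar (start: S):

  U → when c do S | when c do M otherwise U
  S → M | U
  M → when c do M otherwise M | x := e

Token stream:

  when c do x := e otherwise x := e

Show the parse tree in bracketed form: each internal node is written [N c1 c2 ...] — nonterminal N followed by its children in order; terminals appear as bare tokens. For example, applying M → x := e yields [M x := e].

[S [M when c do [M x := e] otherwise [M x := e]]]

S
M
when c do M otherwise M
when c do x := e otherwise M
when c do x := e otherwise x := e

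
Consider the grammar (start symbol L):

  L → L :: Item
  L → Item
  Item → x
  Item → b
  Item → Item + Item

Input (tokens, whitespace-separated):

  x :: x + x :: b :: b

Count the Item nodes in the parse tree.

[L [L [L [L [Item x]] :: [Item [Item x] + [Item x]]] :: [Item b]] :: [Item b]]

6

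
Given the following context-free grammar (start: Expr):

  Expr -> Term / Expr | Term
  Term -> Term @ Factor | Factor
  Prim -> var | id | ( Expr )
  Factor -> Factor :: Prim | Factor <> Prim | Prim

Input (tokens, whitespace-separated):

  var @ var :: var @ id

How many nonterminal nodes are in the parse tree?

[Expr [Term [Term [Term [Factor [Prim var]]] @ [Factor [Factor [Prim var]] :: [Prim var]]] @ [Factor [Prim id]]]]

12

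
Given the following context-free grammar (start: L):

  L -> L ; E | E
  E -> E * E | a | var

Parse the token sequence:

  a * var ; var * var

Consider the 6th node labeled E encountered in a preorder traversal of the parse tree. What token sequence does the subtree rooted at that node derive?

[L [L [E [E a] * [E var]]] ; [E [E var] * [E var]]]

var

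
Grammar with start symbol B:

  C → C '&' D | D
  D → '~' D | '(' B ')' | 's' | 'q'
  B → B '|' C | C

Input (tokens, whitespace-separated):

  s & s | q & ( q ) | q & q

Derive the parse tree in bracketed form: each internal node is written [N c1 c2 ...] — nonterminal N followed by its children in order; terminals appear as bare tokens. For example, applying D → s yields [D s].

[B [B [B [C [C [D s]] & [D s]]] | [C [C [D q]] & [D ( [B [C [D q]]] )]]] | [C [C [D q]] & [D q]]]

B
B | C
B | C | C
C | C | C
C & D | C | C
D & D | C | C
s & D | C | C
s & s | C | C
s & s | C & D | C
s & s | D & D | C
s & s | q & D | C
s & s | q & ( B ) | C
s & s | q & ( C ) | C
s & s | q & ( D ) | C
s & s | q & ( q ) | C
s & s | q & ( q ) | C & D
s & s | q & ( q ) | D & D
s & s | q & ( q ) | q & D
s & s | q & ( q ) | q & q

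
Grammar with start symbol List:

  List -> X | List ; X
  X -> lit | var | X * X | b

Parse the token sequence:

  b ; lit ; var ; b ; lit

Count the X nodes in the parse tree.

5

[List [List [List [List [List [X b]] ; [X lit]] ; [X var]] ; [X b]] ; [X lit]]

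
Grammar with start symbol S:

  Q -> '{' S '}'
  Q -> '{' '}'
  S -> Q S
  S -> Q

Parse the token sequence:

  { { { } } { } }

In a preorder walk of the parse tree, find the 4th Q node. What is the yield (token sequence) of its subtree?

[S [Q { [S [Q { [S [Q { }]] }] [S [Q { }]]] }]]

{ }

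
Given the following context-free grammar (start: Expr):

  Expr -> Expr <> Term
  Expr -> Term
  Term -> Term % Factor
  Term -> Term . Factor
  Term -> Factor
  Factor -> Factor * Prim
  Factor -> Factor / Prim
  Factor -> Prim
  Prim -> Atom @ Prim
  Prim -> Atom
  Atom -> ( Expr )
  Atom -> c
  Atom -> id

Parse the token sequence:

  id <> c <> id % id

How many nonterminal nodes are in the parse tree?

[Expr [Expr [Expr [Term [Factor [Prim [Atom id]]]]] <> [Term [Factor [Prim [Atom c]]]]] <> [Term [Term [Factor [Prim [Atom id]]]] % [Factor [Prim [Atom id]]]]]

19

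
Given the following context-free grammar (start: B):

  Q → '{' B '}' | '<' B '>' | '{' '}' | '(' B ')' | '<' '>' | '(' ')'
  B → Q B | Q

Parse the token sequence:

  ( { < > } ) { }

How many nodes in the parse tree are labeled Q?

4

[B [Q ( [B [Q { [B [Q < >]] }]] )] [B [Q { }]]]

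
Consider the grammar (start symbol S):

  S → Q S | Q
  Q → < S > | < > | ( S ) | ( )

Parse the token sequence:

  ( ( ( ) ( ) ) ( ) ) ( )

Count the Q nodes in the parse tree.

[S [Q ( [S [Q ( [S [Q ( )] [S [Q ( )]]] )] [S [Q ( )]]] )] [S [Q ( )]]]

6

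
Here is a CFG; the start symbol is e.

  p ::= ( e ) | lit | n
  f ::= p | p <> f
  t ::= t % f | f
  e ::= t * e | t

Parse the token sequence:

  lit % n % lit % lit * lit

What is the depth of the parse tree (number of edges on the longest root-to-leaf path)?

7

[e [t [t [t [t [f [p lit]]] % [f [p n]]] % [f [p lit]]] % [f [p lit]]] * [e [t [f [p lit]]]]]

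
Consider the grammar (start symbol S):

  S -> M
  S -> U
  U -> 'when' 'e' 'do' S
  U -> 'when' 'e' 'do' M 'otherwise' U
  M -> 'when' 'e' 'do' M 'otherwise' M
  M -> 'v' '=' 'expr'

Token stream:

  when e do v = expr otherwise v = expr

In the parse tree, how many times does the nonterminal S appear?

1

[S [M when e do [M v = expr] otherwise [M v = expr]]]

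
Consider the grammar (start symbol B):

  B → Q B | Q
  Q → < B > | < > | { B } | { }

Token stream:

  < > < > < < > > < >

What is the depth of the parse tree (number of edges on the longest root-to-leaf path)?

6

[B [Q < >] [B [Q < >] [B [Q < [B [Q < >]] >] [B [Q < >]]]]]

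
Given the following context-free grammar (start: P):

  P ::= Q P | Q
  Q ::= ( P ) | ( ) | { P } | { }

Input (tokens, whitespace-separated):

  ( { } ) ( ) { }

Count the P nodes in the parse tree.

4

[P [Q ( [P [Q { }]] )] [P [Q ( )] [P [Q { }]]]]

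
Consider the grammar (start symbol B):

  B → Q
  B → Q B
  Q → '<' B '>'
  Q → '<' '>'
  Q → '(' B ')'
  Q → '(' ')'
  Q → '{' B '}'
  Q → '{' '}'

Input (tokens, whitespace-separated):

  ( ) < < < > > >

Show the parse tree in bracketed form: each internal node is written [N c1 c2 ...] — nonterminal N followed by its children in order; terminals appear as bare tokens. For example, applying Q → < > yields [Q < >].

B
Q B
( ) B
( ) Q
( ) < B >
( ) < Q >
( ) < < B > >
( ) < < Q > >
( ) < < < > > >

[B [Q ( )] [B [Q < [B [Q < [B [Q < >]] >]] >]]]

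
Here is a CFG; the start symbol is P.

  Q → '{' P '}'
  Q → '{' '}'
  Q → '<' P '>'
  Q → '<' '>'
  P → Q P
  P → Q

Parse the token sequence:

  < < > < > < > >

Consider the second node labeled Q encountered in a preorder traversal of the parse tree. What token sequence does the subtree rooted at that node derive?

[P [Q < [P [Q < >] [P [Q < >] [P [Q < >]]]] >]]

< >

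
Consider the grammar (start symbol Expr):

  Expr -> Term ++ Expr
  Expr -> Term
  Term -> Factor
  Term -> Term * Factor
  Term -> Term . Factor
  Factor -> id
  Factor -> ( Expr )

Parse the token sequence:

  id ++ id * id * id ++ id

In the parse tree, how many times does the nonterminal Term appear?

[Expr [Term [Factor id]] ++ [Expr [Term [Term [Term [Factor id]] * [Factor id]] * [Factor id]] ++ [Expr [Term [Factor id]]]]]

5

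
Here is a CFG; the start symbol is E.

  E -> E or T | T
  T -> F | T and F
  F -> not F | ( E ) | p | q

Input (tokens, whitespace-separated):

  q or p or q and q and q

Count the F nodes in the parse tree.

[E [E [E [T [F q]]] or [T [F p]]] or [T [T [T [F q]] and [F q]] and [F q]]]

5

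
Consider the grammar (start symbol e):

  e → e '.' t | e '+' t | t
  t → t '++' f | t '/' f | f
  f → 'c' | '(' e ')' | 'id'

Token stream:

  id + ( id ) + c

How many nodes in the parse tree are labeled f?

4

[e [e [e [t [f id]]] + [t [f ( [e [t [f id]]] )]]] + [t [f c]]]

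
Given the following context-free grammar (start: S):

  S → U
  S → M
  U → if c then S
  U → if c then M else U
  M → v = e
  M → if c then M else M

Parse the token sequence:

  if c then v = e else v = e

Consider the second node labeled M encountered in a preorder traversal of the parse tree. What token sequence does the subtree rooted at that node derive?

v = e

[S [M if c then [M v = e] else [M v = e]]]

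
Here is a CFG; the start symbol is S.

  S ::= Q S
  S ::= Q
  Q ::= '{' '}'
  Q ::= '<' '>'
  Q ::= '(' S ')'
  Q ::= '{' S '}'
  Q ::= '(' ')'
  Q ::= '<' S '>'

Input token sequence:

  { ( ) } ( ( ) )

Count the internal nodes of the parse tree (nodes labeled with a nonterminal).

8

[S [Q { [S [Q ( )]] }] [S [Q ( [S [Q ( )]] )]]]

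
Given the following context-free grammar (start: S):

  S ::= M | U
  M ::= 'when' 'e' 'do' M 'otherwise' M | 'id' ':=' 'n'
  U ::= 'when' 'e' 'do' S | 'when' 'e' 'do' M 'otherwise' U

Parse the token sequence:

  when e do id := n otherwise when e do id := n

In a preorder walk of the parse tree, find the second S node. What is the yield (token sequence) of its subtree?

[S [U when e do [M id := n] otherwise [U when e do [S [M id := n]]]]]

id := n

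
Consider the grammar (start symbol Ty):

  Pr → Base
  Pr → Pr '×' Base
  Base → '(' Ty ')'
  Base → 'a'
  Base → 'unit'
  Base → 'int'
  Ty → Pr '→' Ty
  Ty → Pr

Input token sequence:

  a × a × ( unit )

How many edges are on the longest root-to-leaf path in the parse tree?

[Ty [Pr [Pr [Pr [Base a]] × [Base a]] × [Base ( [Ty [Pr [Base unit]]] )]]]

6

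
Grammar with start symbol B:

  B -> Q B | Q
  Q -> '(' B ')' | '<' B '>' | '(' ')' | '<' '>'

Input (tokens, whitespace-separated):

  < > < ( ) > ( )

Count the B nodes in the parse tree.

4

[B [Q < >] [B [Q < [B [Q ( )]] >] [B [Q ( )]]]]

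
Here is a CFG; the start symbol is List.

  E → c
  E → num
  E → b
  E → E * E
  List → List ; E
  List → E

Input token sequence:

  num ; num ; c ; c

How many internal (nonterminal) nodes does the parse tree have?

[List [List [List [List [E num]] ; [E num]] ; [E c]] ; [E c]]

8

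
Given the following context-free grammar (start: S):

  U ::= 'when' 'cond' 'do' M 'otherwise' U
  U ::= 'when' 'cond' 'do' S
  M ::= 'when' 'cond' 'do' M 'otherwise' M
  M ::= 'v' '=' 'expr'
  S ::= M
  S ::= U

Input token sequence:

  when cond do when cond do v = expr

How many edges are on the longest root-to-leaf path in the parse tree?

[S [U when cond do [S [U when cond do [S [M v = expr]]]]]]

6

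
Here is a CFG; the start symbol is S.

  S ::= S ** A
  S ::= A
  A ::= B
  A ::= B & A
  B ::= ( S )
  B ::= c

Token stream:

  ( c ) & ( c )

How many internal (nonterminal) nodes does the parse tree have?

[S [A [B ( [S [A [B c]]] )] & [A [B ( [S [A [B c]]] )]]]]

11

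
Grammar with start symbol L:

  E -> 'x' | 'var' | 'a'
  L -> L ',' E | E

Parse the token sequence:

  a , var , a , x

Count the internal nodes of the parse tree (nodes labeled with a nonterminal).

[L [L [L [L [E a]] , [E var]] , [E a]] , [E x]]

8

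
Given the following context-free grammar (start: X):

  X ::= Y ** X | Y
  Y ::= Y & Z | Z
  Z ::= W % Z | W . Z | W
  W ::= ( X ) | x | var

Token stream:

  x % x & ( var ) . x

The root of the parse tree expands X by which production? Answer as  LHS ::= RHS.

[X [Y [Y [Z [W x] % [Z [W x]]]] & [Z [W ( [X [Y [Z [W var]]]] )] . [Z [W x]]]]]

X ::= Y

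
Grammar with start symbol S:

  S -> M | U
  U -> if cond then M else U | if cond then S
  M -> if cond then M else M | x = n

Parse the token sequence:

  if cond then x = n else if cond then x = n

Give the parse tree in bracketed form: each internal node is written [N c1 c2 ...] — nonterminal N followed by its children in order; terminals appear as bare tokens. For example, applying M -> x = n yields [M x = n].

[S [U if cond then [M x = n] else [U if cond then [S [M x = n]]]]]

S
U
if cond then M else U
if cond then x = n else U
if cond then x = n else if cond then S
if cond then x = n else if cond then M
if cond then x = n else if cond then x = n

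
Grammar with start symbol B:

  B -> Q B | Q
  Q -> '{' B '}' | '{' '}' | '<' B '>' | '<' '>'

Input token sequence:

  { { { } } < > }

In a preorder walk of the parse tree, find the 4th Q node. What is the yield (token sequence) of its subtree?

< >

[B [Q { [B [Q { [B [Q { }]] }] [B [Q < >]]] }]]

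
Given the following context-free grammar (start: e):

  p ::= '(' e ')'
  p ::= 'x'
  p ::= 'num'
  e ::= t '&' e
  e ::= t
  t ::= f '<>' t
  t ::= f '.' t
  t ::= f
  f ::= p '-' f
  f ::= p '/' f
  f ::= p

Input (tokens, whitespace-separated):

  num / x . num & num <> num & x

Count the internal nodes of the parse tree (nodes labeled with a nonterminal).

20

[e [t [f [p num] / [f [p x]]] . [t [f [p num]]]] & [e [t [f [p num]] <> [t [f [p num]]]] & [e [t [f [p x]]]]]]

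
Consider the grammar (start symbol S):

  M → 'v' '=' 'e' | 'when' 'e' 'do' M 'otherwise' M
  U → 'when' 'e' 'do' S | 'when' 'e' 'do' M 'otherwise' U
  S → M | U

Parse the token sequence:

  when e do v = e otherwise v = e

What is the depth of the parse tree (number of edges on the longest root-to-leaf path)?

3

[S [M when e do [M v = e] otherwise [M v = e]]]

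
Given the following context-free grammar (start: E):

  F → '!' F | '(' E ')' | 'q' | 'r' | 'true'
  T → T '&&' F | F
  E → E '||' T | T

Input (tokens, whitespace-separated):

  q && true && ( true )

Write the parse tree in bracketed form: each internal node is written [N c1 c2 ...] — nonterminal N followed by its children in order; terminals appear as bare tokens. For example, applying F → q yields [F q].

E
T
T && F
T && F && F
F && F && F
q && F && F
q && true && F
q && true && ( E )
q && true && ( T )
q && true && ( F )
q && true && ( true )

[E [T [T [T [F q]] && [F true]] && [F ( [E [T [F true]]] )]]]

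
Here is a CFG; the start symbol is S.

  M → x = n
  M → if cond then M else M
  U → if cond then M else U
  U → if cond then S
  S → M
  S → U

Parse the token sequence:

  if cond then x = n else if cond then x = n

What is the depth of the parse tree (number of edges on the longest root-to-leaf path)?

[S [U if cond then [M x = n] else [U if cond then [S [M x = n]]]]]

5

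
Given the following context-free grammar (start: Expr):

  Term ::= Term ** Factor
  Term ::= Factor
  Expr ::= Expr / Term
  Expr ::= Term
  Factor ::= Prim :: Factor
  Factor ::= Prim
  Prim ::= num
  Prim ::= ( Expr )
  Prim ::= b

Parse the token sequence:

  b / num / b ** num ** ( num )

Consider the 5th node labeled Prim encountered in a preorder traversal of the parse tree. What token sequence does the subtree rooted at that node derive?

( num )

[Expr [Expr [Expr [Term [Factor [Prim b]]]] / [Term [Factor [Prim num]]]] / [Term [Term [Term [Factor [Prim b]]] ** [Factor [Prim num]]] ** [Factor [Prim ( [Expr [Term [Factor [Prim num]]]] )]]]]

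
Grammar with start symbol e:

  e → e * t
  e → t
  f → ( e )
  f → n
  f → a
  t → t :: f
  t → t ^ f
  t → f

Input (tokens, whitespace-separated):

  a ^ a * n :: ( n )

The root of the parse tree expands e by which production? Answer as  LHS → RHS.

e → e * t

[e [e [t [t [f a]] ^ [f a]]] * [t [t [f n]] :: [f ( [e [t [f n]]] )]]]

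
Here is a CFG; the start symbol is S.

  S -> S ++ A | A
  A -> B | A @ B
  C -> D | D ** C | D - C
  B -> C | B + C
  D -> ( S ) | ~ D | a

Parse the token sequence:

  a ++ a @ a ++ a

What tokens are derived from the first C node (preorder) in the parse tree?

a

[S [S [S [A [B [C [D a]]]]] ++ [A [A [B [C [D a]]]] @ [B [C [D a]]]]] ++ [A [B [C [D a]]]]]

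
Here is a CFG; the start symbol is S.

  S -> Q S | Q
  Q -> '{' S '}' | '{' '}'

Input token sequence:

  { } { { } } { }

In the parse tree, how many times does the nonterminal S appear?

[S [Q { }] [S [Q { [S [Q { }]] }] [S [Q { }]]]]

4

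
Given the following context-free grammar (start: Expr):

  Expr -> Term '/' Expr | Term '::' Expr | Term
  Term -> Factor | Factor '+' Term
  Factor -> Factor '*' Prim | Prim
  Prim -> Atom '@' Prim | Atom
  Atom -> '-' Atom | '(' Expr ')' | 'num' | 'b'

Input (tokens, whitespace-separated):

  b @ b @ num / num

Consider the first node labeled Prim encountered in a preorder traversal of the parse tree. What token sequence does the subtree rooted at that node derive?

[Expr [Term [Factor [Prim [Atom b] @ [Prim [Atom b] @ [Prim [Atom num]]]]]] / [Expr [Term [Factor [Prim [Atom num]]]]]]

b @ b @ num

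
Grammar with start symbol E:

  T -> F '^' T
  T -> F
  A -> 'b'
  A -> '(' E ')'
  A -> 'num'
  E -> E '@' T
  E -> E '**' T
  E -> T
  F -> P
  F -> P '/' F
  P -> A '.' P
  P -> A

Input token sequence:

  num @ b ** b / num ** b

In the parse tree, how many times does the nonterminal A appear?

[E [E [E [E [T [F [P [A num]]]]] @ [T [F [P [A b]]]]] ** [T [F [P [A b]] / [F [P [A num]]]]]] ** [T [F [P [A b]]]]]

5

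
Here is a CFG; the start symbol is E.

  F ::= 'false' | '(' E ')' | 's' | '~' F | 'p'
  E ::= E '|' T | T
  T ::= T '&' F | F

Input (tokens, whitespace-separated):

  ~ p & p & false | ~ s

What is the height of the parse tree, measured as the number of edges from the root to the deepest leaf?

[E [E [T [T [T [F ~ [F p]]] & [F p]] & [F false]]] | [T [F ~ [F s]]]]

7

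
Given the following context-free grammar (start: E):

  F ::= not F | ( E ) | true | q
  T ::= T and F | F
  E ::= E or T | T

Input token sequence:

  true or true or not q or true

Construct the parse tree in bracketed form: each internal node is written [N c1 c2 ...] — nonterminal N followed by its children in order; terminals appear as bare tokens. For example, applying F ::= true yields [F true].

[E [E [E [E [T [F true]]] or [T [F true]]] or [T [F not [F q]]]] or [T [F true]]]

E
E or T
E or T or T
E or T or T or T
T or T or T or T
F or T or T or T
true or T or T or T
true or F or T or T
true or true or T or T
true or true or F or T
true or true or not F or T
true or true or not q or T
true or true or not q or F
true or true or not q or true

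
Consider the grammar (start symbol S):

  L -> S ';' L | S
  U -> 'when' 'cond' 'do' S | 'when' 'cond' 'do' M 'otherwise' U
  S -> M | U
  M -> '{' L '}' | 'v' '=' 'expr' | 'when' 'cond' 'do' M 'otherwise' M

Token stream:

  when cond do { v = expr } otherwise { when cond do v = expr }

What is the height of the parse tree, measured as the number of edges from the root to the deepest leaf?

[S [M when cond do [M { [L [S [M v = expr]]] }] otherwise [M { [L [S [U when cond do [S [M v = expr]]]]] }]]]

8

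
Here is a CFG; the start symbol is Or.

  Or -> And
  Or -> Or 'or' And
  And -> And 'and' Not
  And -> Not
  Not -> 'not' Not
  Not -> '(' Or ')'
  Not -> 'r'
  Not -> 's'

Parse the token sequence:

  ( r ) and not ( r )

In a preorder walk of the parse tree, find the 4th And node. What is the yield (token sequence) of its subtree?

r

[Or [And [And [Not ( [Or [And [Not r]]] )]] and [Not not [Not ( [Or [And [Not r]]] )]]]]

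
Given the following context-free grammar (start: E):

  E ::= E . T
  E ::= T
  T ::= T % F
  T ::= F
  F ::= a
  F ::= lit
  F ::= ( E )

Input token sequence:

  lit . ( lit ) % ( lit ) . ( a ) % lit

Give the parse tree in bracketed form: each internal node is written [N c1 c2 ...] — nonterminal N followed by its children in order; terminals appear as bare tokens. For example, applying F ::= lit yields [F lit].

[E [E [E [T [F lit]]] . [T [T [F ( [E [T [F lit]]] )]] % [F ( [E [T [F lit]]] )]]] . [T [T [F ( [E [T [F a]]] )]] % [F lit]]]

E
E . T
E . T . T
T . T . T
F . T . T
lit . T . T
lit . T % F . T
lit . F % F . T
lit . ( E ) % F . T
lit . ( T ) % F . T
lit . ( F ) % F . T
lit . ( lit ) % F . T
lit . ( lit ) % ( E ) . T
lit . ( lit ) % ( T ) . T
lit . ( lit ) % ( F ) . T
lit . ( lit ) % ( lit ) . T
lit . ( lit ) % ( lit ) . T % F
lit . ( lit ) % ( lit ) . F % F
lit . ( lit ) % ( lit ) . ( E ) % F
lit . ( lit ) % ( lit ) . ( T ) % F
lit . ( lit ) % ( lit ) . ( F ) % F
lit . ( lit ) % ( lit ) . ( a ) % F
lit . ( lit ) % ( lit ) . ( a ) % lit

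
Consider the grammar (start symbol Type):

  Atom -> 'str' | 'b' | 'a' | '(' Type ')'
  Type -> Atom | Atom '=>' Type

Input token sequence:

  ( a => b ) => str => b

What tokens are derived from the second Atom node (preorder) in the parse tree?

a

[Type [Atom ( [Type [Atom a] => [Type [Atom b]]] )] => [Type [Atom str] => [Type [Atom b]]]]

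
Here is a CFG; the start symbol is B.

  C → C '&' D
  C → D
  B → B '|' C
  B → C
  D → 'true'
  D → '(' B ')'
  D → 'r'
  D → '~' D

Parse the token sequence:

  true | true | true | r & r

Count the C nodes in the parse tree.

5

[B [B [B [B [C [D true]]] | [C [D true]]] | [C [D true]]] | [C [C [D r]] & [D r]]]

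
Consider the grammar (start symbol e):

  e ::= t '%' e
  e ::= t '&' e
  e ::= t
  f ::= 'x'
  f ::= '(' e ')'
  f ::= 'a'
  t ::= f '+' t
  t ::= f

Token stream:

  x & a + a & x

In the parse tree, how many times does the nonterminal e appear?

3

[e [t [f x]] & [e [t [f a] + [t [f a]]] & [e [t [f x]]]]]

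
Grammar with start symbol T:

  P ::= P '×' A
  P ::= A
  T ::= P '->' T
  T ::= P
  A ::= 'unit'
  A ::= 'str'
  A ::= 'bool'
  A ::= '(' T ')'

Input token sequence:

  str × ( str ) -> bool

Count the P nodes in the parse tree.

4

[T [P [P [A str]] × [A ( [T [P [A str]]] )]] -> [T [P [A bool]]]]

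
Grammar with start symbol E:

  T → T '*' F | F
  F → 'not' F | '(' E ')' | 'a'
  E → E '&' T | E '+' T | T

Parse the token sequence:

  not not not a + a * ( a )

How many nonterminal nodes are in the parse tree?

[E [E [T [F not [F not [F not [F a]]]]]] + [T [T [F a]] * [F ( [E [T [F a]]] )]]]

14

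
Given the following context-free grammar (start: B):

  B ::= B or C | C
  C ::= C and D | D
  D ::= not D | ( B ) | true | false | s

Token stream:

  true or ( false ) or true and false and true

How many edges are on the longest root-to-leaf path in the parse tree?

7

[B [B [B [C [D true]]] or [C [D ( [B [C [D false]]] )]]] or [C [C [C [D true]] and [D false]] and [D true]]]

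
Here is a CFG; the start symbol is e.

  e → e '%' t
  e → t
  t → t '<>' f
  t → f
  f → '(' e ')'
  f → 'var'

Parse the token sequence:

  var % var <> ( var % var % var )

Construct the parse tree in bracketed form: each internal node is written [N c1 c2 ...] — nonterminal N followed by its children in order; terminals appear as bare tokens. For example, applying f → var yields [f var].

e
e % t
t % t
f % t
var % t
var % t <> f
var % f <> f
var % var <> f
var % var <> ( e )
var % var <> ( e % t )
var % var <> ( e % t % t )
var % var <> ( t % t % t )
var % var <> ( f % t % t )
var % var <> ( var % t % t )
var % var <> ( var % f % t )
var % var <> ( var % var % t )
var % var <> ( var % var % f )
var % var <> ( var % var % var )

[e [e [t [f var]]] % [t [t [f var]] <> [f ( [e [e [e [t [f var]]] % [t [f var]]] % [t [f var]]] )]]]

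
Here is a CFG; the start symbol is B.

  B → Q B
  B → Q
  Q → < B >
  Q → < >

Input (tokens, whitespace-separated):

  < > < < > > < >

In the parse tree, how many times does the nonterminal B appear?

4

[B [Q < >] [B [Q < [B [Q < >]] >] [B [Q < >]]]]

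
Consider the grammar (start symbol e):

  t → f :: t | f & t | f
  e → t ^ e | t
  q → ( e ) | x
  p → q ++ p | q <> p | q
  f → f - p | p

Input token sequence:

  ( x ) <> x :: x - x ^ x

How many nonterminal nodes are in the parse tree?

24

[e [t [f [p [q ( [e [t [f [p [q x]]]]] )] <> [p [q x]]]] :: [t [f [f [p [q x]]] - [p [q x]]]]] ^ [e [t [f [p [q x]]]]]]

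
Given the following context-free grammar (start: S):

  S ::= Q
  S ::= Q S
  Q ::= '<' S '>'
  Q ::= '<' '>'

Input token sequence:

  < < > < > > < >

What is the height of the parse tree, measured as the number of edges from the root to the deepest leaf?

[S [Q < [S [Q < >] [S [Q < >]]] >] [S [Q < >]]]

5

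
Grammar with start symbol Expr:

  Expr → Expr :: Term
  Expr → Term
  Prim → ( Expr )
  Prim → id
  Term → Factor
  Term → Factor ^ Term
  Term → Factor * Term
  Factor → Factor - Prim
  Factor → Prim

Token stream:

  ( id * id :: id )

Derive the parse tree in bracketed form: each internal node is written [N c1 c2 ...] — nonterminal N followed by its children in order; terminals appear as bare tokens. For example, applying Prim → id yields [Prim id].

[Expr [Term [Factor [Prim ( [Expr [Expr [Term [Factor [Prim id]] * [Term [Factor [Prim id]]]]] :: [Term [Factor [Prim id]]]] )]]]]

Expr
Term
Factor
Prim
( Expr )
( Expr :: Term )
( Term :: Term )
( Factor * Term :: Term )
( Prim * Term :: Term )
( id * Term :: Term )
( id * Factor :: Term )
( id * Prim :: Term )
( id * id :: Term )
( id * id :: Factor )
( id * id :: Prim )
( id * id :: id )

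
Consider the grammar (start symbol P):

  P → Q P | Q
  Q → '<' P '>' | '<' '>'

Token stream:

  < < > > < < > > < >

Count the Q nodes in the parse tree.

5

[P [Q < [P [Q < >]] >] [P [Q < [P [Q < >]] >] [P [Q < >]]]]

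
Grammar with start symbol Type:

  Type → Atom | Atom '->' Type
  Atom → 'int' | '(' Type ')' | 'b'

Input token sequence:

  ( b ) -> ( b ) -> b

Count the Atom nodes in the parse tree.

[Type [Atom ( [Type [Atom b]] )] -> [Type [Atom ( [Type [Atom b]] )] -> [Type [Atom b]]]]

5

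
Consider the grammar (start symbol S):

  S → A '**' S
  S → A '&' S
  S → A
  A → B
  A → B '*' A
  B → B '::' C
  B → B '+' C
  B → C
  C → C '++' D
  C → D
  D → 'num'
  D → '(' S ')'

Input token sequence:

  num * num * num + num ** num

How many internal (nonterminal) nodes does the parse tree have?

[S [A [B [C [D num]]] * [A [B [C [D num]]] * [A [B [B [C [D num]]] + [C [D num]]]]]] ** [S [A [B [C [D num]]]]]]

21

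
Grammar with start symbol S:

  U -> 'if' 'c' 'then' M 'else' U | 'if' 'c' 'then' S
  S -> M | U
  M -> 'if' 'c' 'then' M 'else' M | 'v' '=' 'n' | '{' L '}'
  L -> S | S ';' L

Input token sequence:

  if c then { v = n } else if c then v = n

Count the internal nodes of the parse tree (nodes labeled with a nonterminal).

[S [U if c then [M { [L [S [M v = n]]] }] else [U if c then [S [M v = n]]]]]

9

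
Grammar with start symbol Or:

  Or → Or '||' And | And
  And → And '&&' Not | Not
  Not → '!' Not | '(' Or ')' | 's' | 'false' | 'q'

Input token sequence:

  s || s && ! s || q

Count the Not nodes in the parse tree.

[Or [Or [Or [And [Not s]]] || [And [And [Not s]] && [Not ! [Not s]]]] || [And [Not q]]]

5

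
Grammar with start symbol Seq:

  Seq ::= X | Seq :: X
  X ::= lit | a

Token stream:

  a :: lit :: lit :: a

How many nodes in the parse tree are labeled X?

4

[Seq [Seq [Seq [Seq [X a]] :: [X lit]] :: [X lit]] :: [X a]]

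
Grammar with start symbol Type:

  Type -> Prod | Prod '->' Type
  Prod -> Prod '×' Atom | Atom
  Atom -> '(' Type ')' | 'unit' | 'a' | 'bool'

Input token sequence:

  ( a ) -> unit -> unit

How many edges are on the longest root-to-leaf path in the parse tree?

[Type [Prod [Atom ( [Type [Prod [Atom a]]] )]] -> [Type [Prod [Atom unit]] -> [Type [Prod [Atom unit]]]]]

6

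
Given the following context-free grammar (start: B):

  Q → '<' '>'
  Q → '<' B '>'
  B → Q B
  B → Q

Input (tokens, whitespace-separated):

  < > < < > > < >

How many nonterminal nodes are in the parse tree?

[B [Q < >] [B [Q < [B [Q < >]] >] [B [Q < >]]]]

8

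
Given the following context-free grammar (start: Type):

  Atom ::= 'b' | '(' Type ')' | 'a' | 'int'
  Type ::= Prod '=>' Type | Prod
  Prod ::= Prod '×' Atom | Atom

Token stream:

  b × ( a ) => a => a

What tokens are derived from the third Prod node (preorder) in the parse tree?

[Type [Prod [Prod [Atom b]] × [Atom ( [Type [Prod [Atom a]]] )]] => [Type [Prod [Atom a]] => [Type [Prod [Atom a]]]]]

a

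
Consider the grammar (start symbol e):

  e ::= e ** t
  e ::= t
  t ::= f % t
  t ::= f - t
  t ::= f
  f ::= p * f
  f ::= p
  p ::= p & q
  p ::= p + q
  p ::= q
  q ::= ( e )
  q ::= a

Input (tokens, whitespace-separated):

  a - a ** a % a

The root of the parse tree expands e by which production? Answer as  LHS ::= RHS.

e ::= e ** t

[e [e [t [f [p [q a]]] - [t [f [p [q a]]]]]] ** [t [f [p [q a]]] % [t [f [p [q a]]]]]]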